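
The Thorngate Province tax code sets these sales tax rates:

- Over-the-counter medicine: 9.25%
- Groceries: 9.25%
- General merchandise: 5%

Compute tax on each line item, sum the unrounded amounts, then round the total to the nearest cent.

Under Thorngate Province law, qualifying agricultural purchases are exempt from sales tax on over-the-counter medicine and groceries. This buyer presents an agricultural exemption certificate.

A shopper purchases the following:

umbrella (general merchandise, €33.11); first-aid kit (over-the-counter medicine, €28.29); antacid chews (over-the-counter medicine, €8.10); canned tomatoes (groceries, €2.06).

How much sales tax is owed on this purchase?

Umbrella €33.11: general merchandise → 5% → €1.6555
First-aid kit €28.29: over-the-counter medicine, buyer-exempt → 0% → €0.00
Antacid chews €8.10: over-the-counter medicine, buyer-exempt → 0% → €0.00
Canned tomatoes €2.06: groceries, buyer-exempt → 0% → €0.00
Unrounded tax sum = €1.6555 → €1.66

€1.66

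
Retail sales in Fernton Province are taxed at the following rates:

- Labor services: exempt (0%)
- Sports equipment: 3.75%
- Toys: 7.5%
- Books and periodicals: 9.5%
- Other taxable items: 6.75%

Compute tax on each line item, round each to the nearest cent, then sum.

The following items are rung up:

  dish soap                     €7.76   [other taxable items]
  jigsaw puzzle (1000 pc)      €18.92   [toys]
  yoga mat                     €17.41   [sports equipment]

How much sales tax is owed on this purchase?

Dish soap €7.76: other taxable items → 6.75% → €0.52
Jigsaw puzzle (1000 pc) €18.92: toys → 7.5% → €1.42
Yoga mat €17.41: sports equipment → 3.75% → €0.65
Total tax = €0.52 + €1.42 + €0.65 = €2.59

€2.59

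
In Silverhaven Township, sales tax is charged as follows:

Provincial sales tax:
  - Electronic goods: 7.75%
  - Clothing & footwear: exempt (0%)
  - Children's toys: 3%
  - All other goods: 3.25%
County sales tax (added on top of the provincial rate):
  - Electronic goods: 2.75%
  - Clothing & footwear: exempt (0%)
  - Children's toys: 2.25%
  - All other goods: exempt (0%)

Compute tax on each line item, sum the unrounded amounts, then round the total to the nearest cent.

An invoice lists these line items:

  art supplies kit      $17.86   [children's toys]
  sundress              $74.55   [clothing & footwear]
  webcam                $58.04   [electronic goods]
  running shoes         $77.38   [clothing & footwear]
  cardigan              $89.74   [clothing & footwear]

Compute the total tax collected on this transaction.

$7.03

Art supplies kit $17.86: children's toys → 3% + 2.25% county = 5.25% → $0.93765
Sundress $74.55: clothing & footwear → 0% + 0% county = 0% → $0.00
Webcam $58.04: electronic goods → 7.75% + 2.75% county = 10.5% → $6.0942
Running shoes $77.38: clothing & footwear → 0% + 0% county = 0% → $0.00
Cardigan $89.74: clothing & footwear → 0% + 0% county = 0% → $0.00
Unrounded tax sum = $7.03185 → $7.03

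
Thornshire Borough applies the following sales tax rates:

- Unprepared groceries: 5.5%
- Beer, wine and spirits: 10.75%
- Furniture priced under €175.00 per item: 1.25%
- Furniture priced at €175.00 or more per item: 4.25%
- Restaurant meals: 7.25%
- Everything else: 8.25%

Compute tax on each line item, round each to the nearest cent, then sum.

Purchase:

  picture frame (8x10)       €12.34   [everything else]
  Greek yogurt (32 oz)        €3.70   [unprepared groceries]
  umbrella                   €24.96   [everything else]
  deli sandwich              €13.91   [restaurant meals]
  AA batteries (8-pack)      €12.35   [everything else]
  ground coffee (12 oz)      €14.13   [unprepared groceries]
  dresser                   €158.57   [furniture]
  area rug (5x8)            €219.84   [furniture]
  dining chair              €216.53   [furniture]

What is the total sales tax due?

€26.61

Picture frame (8x10) €12.34: everything else → 8.25% → €1.02
Greek yogurt (32 oz) €3.70: unprepared groceries → 5.5% → €0.20
Umbrella €24.96: everything else → 8.25% → €2.06
Deli sandwich €13.91: restaurant meals → 7.25% → €1.01
AA batteries (8-pack) €12.35: everything else → 8.25% → €1.02
Ground coffee (12 oz) €14.13: unprepared groceries → 5.5% → €0.78
Dresser €158.57: furniture, under €175.00 → 1.25% → €1.98
Area rug (5x8) €219.84: furniture, €175.00 or more → 4.25% → €9.34
Dining chair €216.53: furniture, €175.00 or more → 4.25% → €9.20
Total tax = €1.02 + €0.20 + €2.06 + €1.01 + €1.02 + €0.78 + €1.98 + €9.34 + €9.20 = €26.61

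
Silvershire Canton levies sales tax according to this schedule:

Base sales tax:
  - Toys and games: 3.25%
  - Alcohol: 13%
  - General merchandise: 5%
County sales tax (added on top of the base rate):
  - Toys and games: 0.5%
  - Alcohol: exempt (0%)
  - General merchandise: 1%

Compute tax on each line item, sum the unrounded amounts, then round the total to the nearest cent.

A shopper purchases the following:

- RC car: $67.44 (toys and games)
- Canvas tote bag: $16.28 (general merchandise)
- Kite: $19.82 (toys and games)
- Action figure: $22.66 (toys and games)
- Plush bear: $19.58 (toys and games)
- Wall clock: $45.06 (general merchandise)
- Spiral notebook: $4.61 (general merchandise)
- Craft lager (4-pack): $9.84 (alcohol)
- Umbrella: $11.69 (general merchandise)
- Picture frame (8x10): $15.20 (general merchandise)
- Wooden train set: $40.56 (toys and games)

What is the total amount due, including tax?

$285.97

RC car $67.44: toys and games → 3.25% + 0.5% county = 3.75% → $2.529
Canvas tote bag $16.28: general merchandise → 5% + 1% county = 6% → $0.9768
Kite $19.82: toys and games → 3.25% + 0.5% county = 3.75% → $0.74325
Action figure $22.66: toys and games → 3.25% + 0.5% county = 3.75% → $0.84975
Plush bear $19.58: toys and games → 3.25% + 0.5% county = 3.75% → $0.73425
Wall clock $45.06: general merchandise → 5% + 1% county = 6% → $2.7036
Spiral notebook $4.61: general merchandise → 5% + 1% county = 6% → $0.2766
Craft lager (4-pack) $9.84: alcohol → 13% + 0% county = 13% → $1.2792
Umbrella $11.69: general merchandise → 5% + 1% county = 6% → $0.7014
Picture frame (8x10) $15.20: general merchandise → 5% + 1% county = 6% → $0.912
Wooden train set $40.56: toys and games → 3.25% + 0.5% county = 3.75% → $1.521
Subtotal = $272.74; unrounded tax = $13.22685 → $13.23; total due = $285.97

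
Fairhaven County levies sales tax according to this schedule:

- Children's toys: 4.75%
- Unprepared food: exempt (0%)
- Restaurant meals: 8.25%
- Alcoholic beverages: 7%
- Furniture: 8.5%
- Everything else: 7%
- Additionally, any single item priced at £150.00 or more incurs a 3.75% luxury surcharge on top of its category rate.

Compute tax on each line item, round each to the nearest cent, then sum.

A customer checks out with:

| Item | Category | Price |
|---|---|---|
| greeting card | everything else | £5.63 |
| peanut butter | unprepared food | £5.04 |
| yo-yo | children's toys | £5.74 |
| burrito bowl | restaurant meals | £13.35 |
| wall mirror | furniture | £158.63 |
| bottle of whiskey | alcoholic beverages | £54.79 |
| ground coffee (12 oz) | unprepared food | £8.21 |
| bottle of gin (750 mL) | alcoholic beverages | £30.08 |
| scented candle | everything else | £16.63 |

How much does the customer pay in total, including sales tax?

£326.40

Greeting card £5.63: everything else → 7% → £0.39
Peanut butter £5.04: unprepared food → 0% → £0.00
Yo-yo £5.74: children's toys → 4.75% → £0.27
Burrito bowl £13.35: restaurant meals → 8.25% → £1.10
Wall mirror £158.63: furniture → 8.5% + 3.75% surcharge = 12.25% → £19.43
Bottle of whiskey £54.79: alcoholic beverages → 7% → £3.84
Ground coffee (12 oz) £8.21: unprepared food → 0% → £0.00
Bottle of gin (750 mL) £30.08: alcoholic beverages → 7% → £2.11
Scented candle £16.63: everything else → 7% → £1.16
Subtotal = £298.10; tax = £28.30; total due = £326.40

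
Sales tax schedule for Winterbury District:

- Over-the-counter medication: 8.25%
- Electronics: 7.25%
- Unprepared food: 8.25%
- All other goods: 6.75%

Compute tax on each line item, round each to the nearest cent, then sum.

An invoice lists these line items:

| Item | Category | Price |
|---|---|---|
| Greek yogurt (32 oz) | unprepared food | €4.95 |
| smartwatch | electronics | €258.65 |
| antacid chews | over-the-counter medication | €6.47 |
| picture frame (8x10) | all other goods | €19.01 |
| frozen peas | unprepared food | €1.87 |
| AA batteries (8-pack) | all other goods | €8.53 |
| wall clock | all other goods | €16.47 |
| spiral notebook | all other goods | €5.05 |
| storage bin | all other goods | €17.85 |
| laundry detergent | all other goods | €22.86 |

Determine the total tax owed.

€25.89

Greek yogurt (32 oz) €4.95: unprepared food → 8.25% → €0.41
Smartwatch €258.65: electronics → 7.25% → €18.75
Antacid chews €6.47: over-the-counter medication → 8.25% → €0.53
Picture frame (8x10) €19.01: all other goods → 6.75% → €1.28
Frozen peas €1.87: unprepared food → 8.25% → €0.15
AA batteries (8-pack) €8.53: all other goods → 6.75% → €0.58
Wall clock €16.47: all other goods → 6.75% → €1.11
Spiral notebook €5.05: all other goods → 6.75% → €0.34
Storage bin €17.85: all other goods → 6.75% → €1.20
Laundry detergent €22.86: all other goods → 6.75% → €1.54
Total tax = €0.41 + €18.75 + €0.53 + €1.28 + €0.15 + €0.58 + €1.11 + €0.34 + €1.20 + €1.54 = €25.89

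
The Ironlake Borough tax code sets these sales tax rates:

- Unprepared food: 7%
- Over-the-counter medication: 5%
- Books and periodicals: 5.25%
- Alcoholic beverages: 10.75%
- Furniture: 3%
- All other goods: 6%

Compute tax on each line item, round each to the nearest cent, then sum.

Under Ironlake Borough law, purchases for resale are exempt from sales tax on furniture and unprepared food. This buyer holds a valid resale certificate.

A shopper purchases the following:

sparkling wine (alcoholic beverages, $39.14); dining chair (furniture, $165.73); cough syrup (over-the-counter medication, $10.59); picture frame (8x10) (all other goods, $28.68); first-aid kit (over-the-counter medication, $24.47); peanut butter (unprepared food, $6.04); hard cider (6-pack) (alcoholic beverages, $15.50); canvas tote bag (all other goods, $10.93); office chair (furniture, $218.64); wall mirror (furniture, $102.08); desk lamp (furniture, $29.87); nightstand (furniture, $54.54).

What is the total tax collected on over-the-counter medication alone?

$1.75

Cough syrup $10.59: over-the-counter medication → 5% → $0.53
First-aid kit $24.47: over-the-counter medication → 5% → $1.22
Tax on over-the-counter medication = $0.53 + $1.22 = $1.75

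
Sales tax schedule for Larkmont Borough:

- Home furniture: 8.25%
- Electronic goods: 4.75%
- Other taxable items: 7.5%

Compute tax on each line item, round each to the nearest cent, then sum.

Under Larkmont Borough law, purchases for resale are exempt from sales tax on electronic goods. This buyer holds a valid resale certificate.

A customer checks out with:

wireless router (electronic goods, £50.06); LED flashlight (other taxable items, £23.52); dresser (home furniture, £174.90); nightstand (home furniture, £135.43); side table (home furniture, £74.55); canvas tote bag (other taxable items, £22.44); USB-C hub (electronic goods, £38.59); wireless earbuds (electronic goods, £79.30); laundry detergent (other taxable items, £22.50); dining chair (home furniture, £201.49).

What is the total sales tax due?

Wireless router £50.06: electronic goods, buyer-exempt → 0% → £0.00
LED flashlight £23.52: other taxable items → 7.5% → £1.76
Dresser £174.90: home furniture → 8.25% → £14.43
Nightstand £135.43: home furniture → 8.25% → £11.17
Side table £74.55: home furniture → 8.25% → £6.15
Canvas tote bag £22.44: other taxable items → 7.5% → £1.68
USB-C hub £38.59: electronic goods, buyer-exempt → 0% → £0.00
Wireless earbuds £79.30: electronic goods, buyer-exempt → 0% → £0.00
Laundry detergent £22.50: other taxable items → 7.5% → £1.69
Dining chair £201.49: home furniture → 8.25% → £16.62
Total tax = £1.76 + £14.43 + £11.17 + £6.15 + £1.68 + £1.69 + £16.62 = £53.50

£53.50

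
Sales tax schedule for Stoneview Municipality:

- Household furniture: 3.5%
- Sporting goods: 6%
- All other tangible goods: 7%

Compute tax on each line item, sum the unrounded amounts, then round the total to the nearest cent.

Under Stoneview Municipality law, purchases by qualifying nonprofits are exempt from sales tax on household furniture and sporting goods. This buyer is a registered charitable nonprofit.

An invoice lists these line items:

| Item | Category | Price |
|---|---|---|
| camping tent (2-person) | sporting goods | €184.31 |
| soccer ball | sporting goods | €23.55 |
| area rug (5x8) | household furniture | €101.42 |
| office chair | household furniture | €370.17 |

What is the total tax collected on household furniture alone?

Area rug (5x8) €101.42: household furniture, buyer-exempt → 0% → €0.00
Office chair €370.17: household furniture, buyer-exempt → 0% → €0.00
Tax on household furniture: unrounded sum = €0.00 → €0.00

€0.00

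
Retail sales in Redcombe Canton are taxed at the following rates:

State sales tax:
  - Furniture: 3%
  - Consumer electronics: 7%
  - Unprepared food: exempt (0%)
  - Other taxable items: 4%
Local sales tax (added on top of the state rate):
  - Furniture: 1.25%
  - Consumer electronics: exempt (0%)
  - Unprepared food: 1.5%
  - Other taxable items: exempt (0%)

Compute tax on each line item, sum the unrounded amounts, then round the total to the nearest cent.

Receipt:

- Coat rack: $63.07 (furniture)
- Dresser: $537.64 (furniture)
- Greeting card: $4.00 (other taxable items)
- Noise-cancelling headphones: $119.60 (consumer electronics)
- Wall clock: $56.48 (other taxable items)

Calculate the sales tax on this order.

Coat rack $63.07: furniture → 3% + 1.25% local = 4.25% → $2.680475
Dresser $537.64: furniture → 3% + 1.25% local = 4.25% → $22.8497
Greeting card $4.00: other taxable items → 4% + 0% local = 4% → $0.16
Noise-cancelling headphones $119.60: consumer electronics → 7% + 0% local = 7% → $8.372
Wall clock $56.48: other taxable items → 4% + 0% local = 4% → $2.2592
Unrounded tax sum = $36.321375 → $36.32

$36.32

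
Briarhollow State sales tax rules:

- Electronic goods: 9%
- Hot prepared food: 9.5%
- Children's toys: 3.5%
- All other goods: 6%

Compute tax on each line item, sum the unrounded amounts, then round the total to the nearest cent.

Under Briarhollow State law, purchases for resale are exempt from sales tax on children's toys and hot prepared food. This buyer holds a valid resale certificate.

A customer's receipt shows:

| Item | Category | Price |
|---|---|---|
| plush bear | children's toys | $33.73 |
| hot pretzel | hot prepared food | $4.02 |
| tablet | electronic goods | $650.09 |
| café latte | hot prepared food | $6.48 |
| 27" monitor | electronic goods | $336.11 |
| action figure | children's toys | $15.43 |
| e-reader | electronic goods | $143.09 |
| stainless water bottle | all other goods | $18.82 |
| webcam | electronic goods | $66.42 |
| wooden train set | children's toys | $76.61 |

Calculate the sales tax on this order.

Plush bear $33.73: children's toys, buyer-exempt → 0% → $0.00
Hot pretzel $4.02: hot prepared food, buyer-exempt → 0% → $0.00
Tablet $650.09: electronic goods → 9% → $58.5081
Café latte $6.48: hot prepared food, buyer-exempt → 0% → $0.00
27" monitor $336.11: electronic goods → 9% → $30.2499
Action figure $15.43: children's toys, buyer-exempt → 0% → $0.00
E-reader $143.09: electronic goods → 9% → $12.8781
Stainless water bottle $18.82: all other goods → 6% → $1.1292
Webcam $66.42: electronic goods → 9% → $5.9778
Wooden train set $76.61: children's toys, buyer-exempt → 0% → $0.00
Unrounded tax sum = $108.7431 → $108.74

$108.74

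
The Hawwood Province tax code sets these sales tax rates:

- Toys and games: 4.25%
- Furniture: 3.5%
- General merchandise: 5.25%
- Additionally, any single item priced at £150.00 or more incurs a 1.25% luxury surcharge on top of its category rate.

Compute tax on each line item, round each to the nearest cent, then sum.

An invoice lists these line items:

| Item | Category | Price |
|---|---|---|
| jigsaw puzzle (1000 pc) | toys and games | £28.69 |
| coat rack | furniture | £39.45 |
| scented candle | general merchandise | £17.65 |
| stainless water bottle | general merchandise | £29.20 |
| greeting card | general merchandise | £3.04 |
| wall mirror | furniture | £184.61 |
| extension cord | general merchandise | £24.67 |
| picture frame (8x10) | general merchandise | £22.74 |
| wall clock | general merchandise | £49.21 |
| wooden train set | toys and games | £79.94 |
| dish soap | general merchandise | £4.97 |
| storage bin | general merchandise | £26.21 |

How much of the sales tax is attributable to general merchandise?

Scented candle £17.65: general merchandise → 5.25% → £0.93
Stainless water bottle £29.20: general merchandise → 5.25% → £1.53
Greeting card £3.04: general merchandise → 5.25% → £0.16
Extension cord £24.67: general merchandise → 5.25% → £1.30
Picture frame (8x10) £22.74: general merchandise → 5.25% → £1.19
Wall clock £49.21: general merchandise → 5.25% → £2.58
Dish soap £4.97: general merchandise → 5.25% → £0.26
Storage bin £26.21: general merchandise → 5.25% → £1.38
Tax on general merchandise = £0.93 + £1.53 + £0.16 + £1.30 + £1.19 + £2.58 + £0.26 + £1.38 = £9.33

£9.33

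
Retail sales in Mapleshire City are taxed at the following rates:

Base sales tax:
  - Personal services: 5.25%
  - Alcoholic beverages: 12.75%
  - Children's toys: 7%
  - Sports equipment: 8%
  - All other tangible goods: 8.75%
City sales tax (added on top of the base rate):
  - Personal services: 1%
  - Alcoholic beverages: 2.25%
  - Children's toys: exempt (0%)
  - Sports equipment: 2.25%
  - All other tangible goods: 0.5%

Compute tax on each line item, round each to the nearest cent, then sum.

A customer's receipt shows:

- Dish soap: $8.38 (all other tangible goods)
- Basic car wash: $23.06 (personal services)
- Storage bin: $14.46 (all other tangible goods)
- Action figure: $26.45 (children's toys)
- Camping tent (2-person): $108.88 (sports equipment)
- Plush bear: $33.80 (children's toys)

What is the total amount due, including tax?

$233.97

Dish soap $8.38: all other tangible goods → 8.75% + 0.5% city = 9.25% → $0.78
Basic car wash $23.06: personal services → 5.25% + 1% city = 6.25% → $1.44
Storage bin $14.46: all other tangible goods → 8.75% + 0.5% city = 9.25% → $1.34
Action figure $26.45: children's toys → 7% + 0% city = 7% → $1.85
Camping tent (2-person) $108.88: sports equipment → 8% + 2.25% city = 10.25% → $11.16
Plush bear $33.80: children's toys → 7% + 0% city = 7% → $2.37
Subtotal = $215.03; tax = $18.94; total due = $233.97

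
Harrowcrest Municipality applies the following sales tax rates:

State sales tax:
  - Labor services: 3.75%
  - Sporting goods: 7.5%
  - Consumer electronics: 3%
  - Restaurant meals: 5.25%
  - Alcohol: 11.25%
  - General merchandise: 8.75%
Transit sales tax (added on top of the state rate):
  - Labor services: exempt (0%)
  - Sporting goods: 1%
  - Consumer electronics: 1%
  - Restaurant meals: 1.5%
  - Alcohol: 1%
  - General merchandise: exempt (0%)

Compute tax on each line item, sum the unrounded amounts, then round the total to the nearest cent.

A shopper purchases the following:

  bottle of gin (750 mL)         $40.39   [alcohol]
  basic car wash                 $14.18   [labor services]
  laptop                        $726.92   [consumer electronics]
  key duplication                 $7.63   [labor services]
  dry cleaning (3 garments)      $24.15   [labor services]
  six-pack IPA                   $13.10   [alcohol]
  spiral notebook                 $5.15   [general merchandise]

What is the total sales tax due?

Bottle of gin (750 mL) $40.39: alcohol → 11.25% + 1% transit = 12.25% → $4.947775
Basic car wash $14.18: labor services → 3.75% + 0% transit = 3.75% → $0.53175
Laptop $726.92: consumer electronics → 3% + 1% transit = 4% → $29.0768
Key duplication $7.63: labor services → 3.75% + 0% transit = 3.75% → $0.286125
Dry cleaning (3 garments) $24.15: labor services → 3.75% + 0% transit = 3.75% → $0.905625
Six-pack IPA $13.10: alcohol → 11.25% + 1% transit = 12.25% → $1.60475
Spiral notebook $5.15: general merchandise → 8.75% + 0% transit = 8.75% → $0.450625
Unrounded tax sum = $37.80345 → $37.80

$37.80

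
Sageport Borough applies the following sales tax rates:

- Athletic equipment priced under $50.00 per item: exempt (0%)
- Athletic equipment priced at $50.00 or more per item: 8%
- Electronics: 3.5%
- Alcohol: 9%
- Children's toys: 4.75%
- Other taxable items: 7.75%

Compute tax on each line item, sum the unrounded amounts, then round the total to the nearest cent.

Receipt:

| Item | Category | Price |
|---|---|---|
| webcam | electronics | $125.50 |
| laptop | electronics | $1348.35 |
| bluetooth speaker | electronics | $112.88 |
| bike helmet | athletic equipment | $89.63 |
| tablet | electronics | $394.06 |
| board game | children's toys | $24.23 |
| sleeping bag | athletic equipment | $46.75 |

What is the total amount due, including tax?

Webcam $125.50: electronics → 3.5% → $4.3925
Laptop $1348.35: electronics → 3.5% → $47.19225
Bluetooth speaker $112.88: electronics → 3.5% → $3.9508
Bike helmet $89.63: athletic equipment, $50.00 or more → 8% → $7.1704
Tablet $394.06: electronics → 3.5% → $13.7921
Board game $24.23: children's toys → 4.75% → $1.150925
Sleeping bag $46.75: athletic equipment, under $50.00 → 0% → $0.00
Subtotal = $2141.40; unrounded tax = $77.648975 → $77.65; total due = $2219.05

$2219.05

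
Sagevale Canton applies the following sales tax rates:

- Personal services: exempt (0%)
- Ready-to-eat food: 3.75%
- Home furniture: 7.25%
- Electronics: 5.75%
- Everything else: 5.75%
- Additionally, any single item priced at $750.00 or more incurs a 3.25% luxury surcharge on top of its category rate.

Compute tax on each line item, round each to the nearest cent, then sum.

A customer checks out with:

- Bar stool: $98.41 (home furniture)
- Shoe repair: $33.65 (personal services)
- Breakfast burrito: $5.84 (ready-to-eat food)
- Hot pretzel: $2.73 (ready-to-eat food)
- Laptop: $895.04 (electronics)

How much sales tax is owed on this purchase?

Bar stool $98.41: home furniture → 7.25% → $7.13
Shoe repair $33.65: personal services → 0% → $0.00
Breakfast burrito $5.84: ready-to-eat food → 3.75% → $0.22
Hot pretzel $2.73: ready-to-eat food → 3.75% → $0.10
Laptop $895.04: electronics → 5.75% + 3.25% surcharge = 9% → $80.55
Total tax = $7.13 + $0.22 + $0.10 + $80.55 = $88.00

$88.00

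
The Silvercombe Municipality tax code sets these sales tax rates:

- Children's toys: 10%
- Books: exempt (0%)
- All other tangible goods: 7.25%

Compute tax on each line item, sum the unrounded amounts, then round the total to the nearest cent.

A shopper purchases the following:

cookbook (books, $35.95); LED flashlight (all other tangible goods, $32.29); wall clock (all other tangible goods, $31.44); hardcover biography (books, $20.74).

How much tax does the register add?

$4.62

Cookbook $35.95: books → 0% → $0.00
LED flashlight $32.29: all other tangible goods → 7.25% → $2.341025
Wall clock $31.44: all other tangible goods → 7.25% → $2.2794
Hardcover biography $20.74: books → 0% → $0.00
Unrounded tax sum = $4.620425 → $4.62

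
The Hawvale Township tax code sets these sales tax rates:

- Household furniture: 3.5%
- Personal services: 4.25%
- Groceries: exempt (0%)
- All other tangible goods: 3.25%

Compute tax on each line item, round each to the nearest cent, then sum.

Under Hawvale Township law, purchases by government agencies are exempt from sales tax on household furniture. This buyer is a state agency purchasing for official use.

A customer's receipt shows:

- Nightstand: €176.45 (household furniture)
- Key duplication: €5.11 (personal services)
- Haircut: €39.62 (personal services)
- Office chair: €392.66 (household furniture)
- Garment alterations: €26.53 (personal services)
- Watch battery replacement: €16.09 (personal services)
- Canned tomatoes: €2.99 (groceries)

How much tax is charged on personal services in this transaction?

Key duplication €5.11: personal services → 4.25% → €0.22
Haircut €39.62: personal services → 4.25% → €1.68
Garment alterations €26.53: personal services → 4.25% → €1.13
Watch battery replacement €16.09: personal services → 4.25% → €0.68
Tax on personal services = €0.22 + €1.68 + €1.13 + €0.68 = €3.71

€3.71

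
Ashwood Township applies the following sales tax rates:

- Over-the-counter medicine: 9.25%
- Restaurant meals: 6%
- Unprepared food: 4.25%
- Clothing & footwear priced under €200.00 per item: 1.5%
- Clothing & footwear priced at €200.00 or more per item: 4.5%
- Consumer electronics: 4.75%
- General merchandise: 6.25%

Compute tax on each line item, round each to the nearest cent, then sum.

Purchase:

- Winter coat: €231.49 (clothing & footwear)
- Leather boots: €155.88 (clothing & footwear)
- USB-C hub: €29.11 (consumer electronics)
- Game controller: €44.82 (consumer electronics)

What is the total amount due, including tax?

€477.57

Winter coat €231.49: clothing & footwear, €200.00 or more → 4.5% → €10.42
Leather boots €155.88: clothing & footwear, under €200.00 → 1.5% → €2.34
USB-C hub €29.11: consumer electronics → 4.75% → €1.38
Game controller €44.82: consumer electronics → 4.75% → €2.13
Subtotal = €461.30; tax = €16.27; total due = €477.57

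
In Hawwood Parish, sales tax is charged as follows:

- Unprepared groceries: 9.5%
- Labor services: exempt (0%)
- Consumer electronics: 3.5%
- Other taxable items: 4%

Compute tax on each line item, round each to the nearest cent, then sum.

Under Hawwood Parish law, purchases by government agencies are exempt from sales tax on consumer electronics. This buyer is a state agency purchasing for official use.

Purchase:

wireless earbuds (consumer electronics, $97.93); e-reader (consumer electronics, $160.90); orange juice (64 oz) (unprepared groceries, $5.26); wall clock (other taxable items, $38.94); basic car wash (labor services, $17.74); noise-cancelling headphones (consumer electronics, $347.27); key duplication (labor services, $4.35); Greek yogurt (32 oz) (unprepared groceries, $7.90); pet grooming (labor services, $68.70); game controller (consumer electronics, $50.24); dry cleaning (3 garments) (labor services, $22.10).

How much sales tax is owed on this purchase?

Wireless earbuds $97.93: consumer electronics, buyer-exempt → 0% → $0.00
E-reader $160.90: consumer electronics, buyer-exempt → 0% → $0.00
Orange juice (64 oz) $5.26: unprepared groceries → 9.5% → $0.50
Wall clock $38.94: other taxable items → 4% → $1.56
Basic car wash $17.74: labor services → 0% → $0.00
Noise-cancelling headphones $347.27: consumer electronics, buyer-exempt → 0% → $0.00
Key duplication $4.35: labor services → 0% → $0.00
Greek yogurt (32 oz) $7.90: unprepared groceries → 9.5% → $0.75
Pet grooming $68.70: labor services → 0% → $0.00
Game controller $50.24: consumer electronics, buyer-exempt → 0% → $0.00
Dry cleaning (3 garments) $22.10: labor services → 0% → $0.00
Total tax = $0.50 + $1.56 + $0.75 = $2.81

$2.81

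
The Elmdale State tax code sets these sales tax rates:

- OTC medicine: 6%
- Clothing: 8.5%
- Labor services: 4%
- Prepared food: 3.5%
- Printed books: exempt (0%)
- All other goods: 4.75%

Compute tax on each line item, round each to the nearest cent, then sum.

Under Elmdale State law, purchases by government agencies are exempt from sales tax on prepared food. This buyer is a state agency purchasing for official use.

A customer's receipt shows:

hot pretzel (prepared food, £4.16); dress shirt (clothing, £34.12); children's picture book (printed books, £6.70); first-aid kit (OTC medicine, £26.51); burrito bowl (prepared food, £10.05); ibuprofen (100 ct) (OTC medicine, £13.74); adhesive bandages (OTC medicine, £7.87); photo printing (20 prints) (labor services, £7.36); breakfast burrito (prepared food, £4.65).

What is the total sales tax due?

Hot pretzel £4.16: prepared food, buyer-exempt → 0% → £0.00
Dress shirt £34.12: clothing → 8.5% → £2.90
Children's picture book £6.70: printed books → 0% → £0.00
First-aid kit £26.51: OTC medicine → 6% → £1.59
Burrito bowl £10.05: prepared food, buyer-exempt → 0% → £0.00
Ibuprofen (100 ct) £13.74: OTC medicine → 6% → £0.82
Adhesive bandages £7.87: OTC medicine → 6% → £0.47
Photo printing (20 prints) £7.36: labor services → 4% → £0.29
Breakfast burrito £4.65: prepared food, buyer-exempt → 0% → £0.00
Total tax = £2.90 + £1.59 + £0.82 + £0.47 + £0.29 = £6.07

£6.07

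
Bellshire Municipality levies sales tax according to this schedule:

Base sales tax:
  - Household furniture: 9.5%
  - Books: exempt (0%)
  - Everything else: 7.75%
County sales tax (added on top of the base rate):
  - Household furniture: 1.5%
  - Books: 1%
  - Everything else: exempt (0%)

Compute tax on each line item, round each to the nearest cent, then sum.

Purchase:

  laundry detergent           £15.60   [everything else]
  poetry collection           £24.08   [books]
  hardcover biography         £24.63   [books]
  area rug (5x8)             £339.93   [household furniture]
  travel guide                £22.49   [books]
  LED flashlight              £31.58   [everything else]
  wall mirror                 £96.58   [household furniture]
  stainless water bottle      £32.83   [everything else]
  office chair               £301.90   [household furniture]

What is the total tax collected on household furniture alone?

£81.22

Area rug (5x8) £339.93: household furniture → 9.5% + 1.5% county = 11% → £37.39
Wall mirror £96.58: household furniture → 9.5% + 1.5% county = 11% → £10.62
Office chair £301.90: household furniture → 9.5% + 1.5% county = 11% → £33.21
Tax on household furniture = £37.39 + £10.62 + £33.21 = £81.22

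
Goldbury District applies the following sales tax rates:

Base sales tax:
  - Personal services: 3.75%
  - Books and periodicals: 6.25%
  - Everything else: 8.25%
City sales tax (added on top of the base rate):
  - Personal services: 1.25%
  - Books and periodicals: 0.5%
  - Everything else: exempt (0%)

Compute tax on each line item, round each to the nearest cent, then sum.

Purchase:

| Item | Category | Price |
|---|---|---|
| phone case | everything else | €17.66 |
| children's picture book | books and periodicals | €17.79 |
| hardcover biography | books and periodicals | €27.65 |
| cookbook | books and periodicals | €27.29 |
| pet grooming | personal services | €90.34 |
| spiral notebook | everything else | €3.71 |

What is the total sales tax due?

Phone case €17.66: everything else → 8.25% + 0% city = 8.25% → €1.46
Children's picture book €17.79: books and periodicals → 6.25% + 0.5% city = 6.75% → €1.20
Hardcover biography €27.65: books and periodicals → 6.25% + 0.5% city = 6.75% → €1.87
Cookbook €27.29: books and periodicals → 6.25% + 0.5% city = 6.75% → €1.84
Pet grooming €90.34: personal services → 3.75% + 1.25% city = 5% → €4.52
Spiral notebook €3.71: everything else → 8.25% + 0% city = 8.25% → €0.31
Total tax = €1.46 + €1.20 + €1.87 + €1.84 + €4.52 + €0.31 = €11.20

€11.20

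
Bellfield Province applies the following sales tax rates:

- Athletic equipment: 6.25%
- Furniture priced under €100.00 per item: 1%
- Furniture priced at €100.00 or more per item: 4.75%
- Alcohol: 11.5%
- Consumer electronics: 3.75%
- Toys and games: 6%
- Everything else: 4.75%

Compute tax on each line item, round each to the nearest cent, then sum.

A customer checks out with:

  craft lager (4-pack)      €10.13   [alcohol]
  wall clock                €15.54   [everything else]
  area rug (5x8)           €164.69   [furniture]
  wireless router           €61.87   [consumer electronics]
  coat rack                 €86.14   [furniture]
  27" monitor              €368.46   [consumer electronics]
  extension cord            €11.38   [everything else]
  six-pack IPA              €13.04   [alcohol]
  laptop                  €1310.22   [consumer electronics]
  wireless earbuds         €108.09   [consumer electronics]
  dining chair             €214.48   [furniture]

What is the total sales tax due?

Craft lager (4-pack) €10.13: alcohol → 11.5% → €1.16
Wall clock €15.54: everything else → 4.75% → €0.74
Area rug (5x8) €164.69: furniture, €100.00 or more → 4.75% → €7.82
Wireless router €61.87: consumer electronics → 3.75% → €2.32
Coat rack €86.14: furniture, under €100.00 → 1% → €0.86
27" monitor €368.46: consumer electronics → 3.75% → €13.82
Extension cord €11.38: everything else → 4.75% → €0.54
Six-pack IPA €13.04: alcohol → 11.5% → €1.50
Laptop €1310.22: consumer electronics → 3.75% → €49.13
Wireless earbuds €108.09: consumer electronics → 3.75% → €4.05
Dining chair €214.48: furniture, €100.00 or more → 4.75% → €10.19
Total tax = €1.16 + €0.74 + €7.82 + €2.32 + €0.86 + €13.82 + €0.54 + €1.50 + €49.13 + €4.05 + €10.19 = €92.13

€92.13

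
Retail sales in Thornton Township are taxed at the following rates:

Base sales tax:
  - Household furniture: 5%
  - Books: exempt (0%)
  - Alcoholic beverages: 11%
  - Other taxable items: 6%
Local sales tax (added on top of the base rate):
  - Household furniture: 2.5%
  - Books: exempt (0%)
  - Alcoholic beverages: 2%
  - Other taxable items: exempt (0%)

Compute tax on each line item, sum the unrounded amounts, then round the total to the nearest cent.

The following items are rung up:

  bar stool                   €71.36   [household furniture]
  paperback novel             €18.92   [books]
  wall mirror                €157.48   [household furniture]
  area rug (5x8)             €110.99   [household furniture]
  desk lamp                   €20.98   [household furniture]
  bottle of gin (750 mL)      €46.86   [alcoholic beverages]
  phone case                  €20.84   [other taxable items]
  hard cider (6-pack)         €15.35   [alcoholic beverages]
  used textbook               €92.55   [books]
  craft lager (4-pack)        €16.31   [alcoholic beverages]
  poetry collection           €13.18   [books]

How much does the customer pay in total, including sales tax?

Bar stool €71.36: household furniture → 5% + 2.5% local = 7.5% → €5.352
Paperback novel €18.92: books → 0% + 0% local = 0% → €0.00
Wall mirror €157.48: household furniture → 5% + 2.5% local = 7.5% → €11.811
Area rug (5x8) €110.99: household furniture → 5% + 2.5% local = 7.5% → €8.32425
Desk lamp €20.98: household furniture → 5% + 2.5% local = 7.5% → €1.5735
Bottle of gin (750 mL) €46.86: alcoholic beverages → 11% + 2% local = 13% → €6.0918
Phone case €20.84: other taxable items → 6% + 0% local = 6% → €1.2504
Hard cider (6-pack) €15.35: alcoholic beverages → 11% + 2% local = 13% → €1.9955
Used textbook €92.55: books → 0% + 0% local = 0% → €0.00
Craft lager (4-pack) €16.31: alcoholic beverages → 11% + 2% local = 13% → €2.1203
Poetry collection €13.18: books → 0% + 0% local = 0% → €0.00
Subtotal = €584.82; unrounded tax = €38.51875 → €38.52; total due = €623.34

€623.34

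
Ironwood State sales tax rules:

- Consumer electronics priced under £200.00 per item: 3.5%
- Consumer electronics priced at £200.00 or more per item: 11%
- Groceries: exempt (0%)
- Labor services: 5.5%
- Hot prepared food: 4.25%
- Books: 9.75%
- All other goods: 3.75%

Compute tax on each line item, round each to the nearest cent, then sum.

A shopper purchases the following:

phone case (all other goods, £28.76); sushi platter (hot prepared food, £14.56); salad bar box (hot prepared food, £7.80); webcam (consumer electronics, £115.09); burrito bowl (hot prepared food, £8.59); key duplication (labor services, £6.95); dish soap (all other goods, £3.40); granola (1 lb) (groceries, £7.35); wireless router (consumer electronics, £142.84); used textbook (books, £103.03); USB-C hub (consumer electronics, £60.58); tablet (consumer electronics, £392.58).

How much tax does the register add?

Phone case £28.76: all other goods → 3.75% → £1.08
Sushi platter £14.56: hot prepared food → 4.25% → £0.62
Salad bar box £7.80: hot prepared food → 4.25% → £0.33
Webcam £115.09: consumer electronics, under £200.00 → 3.5% → £4.03
Burrito bowl £8.59: hot prepared food → 4.25% → £0.37
Key duplication £6.95: labor services → 5.5% → £0.38
Dish soap £3.40: all other goods → 3.75% → £0.13
Granola (1 lb) £7.35: groceries → 0% → £0.00
Wireless router £142.84: consumer electronics, under £200.00 → 3.5% → £5.00
Used textbook £103.03: books → 9.75% → £10.05
USB-C hub £60.58: consumer electronics, under £200.00 → 3.5% → £2.12
Tablet £392.58: consumer electronics, £200.00 or more → 11% → £43.18
Total tax = £1.08 + £0.62 + £0.33 + £4.03 + £0.37 + £0.38 + £0.13 + £5.00 + £10.05 + £2.12 + £43.18 = £67.29

£67.29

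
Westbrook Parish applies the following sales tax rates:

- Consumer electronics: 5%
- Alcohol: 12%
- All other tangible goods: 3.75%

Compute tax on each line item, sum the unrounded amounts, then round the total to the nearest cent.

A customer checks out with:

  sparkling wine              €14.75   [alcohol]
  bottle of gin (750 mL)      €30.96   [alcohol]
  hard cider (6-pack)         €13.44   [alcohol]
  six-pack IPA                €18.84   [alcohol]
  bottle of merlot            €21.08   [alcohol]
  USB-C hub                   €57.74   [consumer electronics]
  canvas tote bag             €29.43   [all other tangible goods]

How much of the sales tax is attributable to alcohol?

Sparkling wine €14.75: alcohol → 12% → €1.77
Bottle of gin (750 mL) €30.96: alcohol → 12% → €3.7152
Hard cider (6-pack) €13.44: alcohol → 12% → €1.6128
Six-pack IPA €18.84: alcohol → 12% → €2.2608
Bottle of merlot €21.08: alcohol → 12% → €2.5296
Tax on alcohol: unrounded sum = €11.8884 → €11.89

€11.89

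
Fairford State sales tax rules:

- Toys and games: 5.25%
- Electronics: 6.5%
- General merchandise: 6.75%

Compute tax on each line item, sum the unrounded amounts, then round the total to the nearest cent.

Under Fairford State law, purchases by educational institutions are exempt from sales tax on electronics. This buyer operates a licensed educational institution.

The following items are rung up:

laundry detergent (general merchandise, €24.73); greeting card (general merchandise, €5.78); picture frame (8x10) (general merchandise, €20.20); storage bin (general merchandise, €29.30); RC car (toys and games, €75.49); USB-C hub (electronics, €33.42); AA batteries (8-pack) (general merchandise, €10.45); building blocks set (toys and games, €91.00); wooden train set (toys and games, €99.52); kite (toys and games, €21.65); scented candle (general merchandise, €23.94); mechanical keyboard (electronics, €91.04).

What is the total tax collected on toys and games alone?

€15.10

RC car €75.49: toys and games → 5.25% → €3.963225
Building blocks set €91.00: toys and games → 5.25% → €4.7775
Wooden train set €99.52: toys and games → 5.25% → €5.2248
Kite €21.65: toys and games → 5.25% → €1.136625
Tax on toys and games: unrounded sum = €15.10215 → €15.10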